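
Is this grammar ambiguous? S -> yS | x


right-linear, alternatives start with distinct terminals 'y' vs 'x': unique leftmost derivation
Unambiguous


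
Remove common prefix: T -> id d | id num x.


Common prefix: 'id'
Factored: T -> id T', T' -> d | num x


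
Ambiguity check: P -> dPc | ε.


balanced d^n…c^n: each string has a unique parse
Unambiguous


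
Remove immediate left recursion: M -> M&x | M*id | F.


Left-recursive alternatives: M&x, M*id; non-recursive: F
Introduce M': M -> FM', M' -> &xM' | *idM' | ε


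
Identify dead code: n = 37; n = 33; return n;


first assignment to n is overwritten before any read
Dead: 'n = 37'


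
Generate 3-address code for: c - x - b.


Break into single-operator statements:
t1 = c - x
t2 = t1 - b


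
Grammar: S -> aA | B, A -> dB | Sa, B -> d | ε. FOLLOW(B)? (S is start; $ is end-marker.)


$ ∈ FOLLOW(S). For each A -> αBβ: add FIRST(β)\{ε} to FOLLOW(B); if β nullable, add FOLLOW(A).
FOLLOW(B) = {$, a}


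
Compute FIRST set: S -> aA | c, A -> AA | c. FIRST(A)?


Per alternative of A: FIRST(AA) = {c}; FIRST(c) = {c}
FIRST(A) = {c}


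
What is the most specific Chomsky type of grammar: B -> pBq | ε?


Single nonterminal LHS, but p^n q^n is not regular
Classification: Type 2 (Context-Free)


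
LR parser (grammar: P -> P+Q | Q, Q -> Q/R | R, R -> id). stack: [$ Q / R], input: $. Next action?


handle 'Q/R' on top
Action: reduce (Q -> Q/R)


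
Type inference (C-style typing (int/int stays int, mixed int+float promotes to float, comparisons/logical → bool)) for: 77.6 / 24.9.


Operand types: float / float
Rule: mixed int/float promotes to float; int/int stays int
Result type: float


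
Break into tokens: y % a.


Scan left to right, longest-match per lexeme
Tokens: ID(y), OP(%), ID(a)


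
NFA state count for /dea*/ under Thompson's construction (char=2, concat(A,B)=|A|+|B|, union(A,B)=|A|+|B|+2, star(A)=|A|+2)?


Syntax tree has 3 char leaf(s), 0 union(s), 1 star(s)
chars contribute 3×2 = 6; each union adds +2; each star adds +2
Total: 6 + 0 + 2 = 8 states


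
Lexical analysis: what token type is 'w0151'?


Pattern: letter/underscore followed by alphanumerics, not a keyword
Type: IDENTIFIER


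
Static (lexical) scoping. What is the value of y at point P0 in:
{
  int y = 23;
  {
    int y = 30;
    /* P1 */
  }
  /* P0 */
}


y declared in the same block as P0
y = 23


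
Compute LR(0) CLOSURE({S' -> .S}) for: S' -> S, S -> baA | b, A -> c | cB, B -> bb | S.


Start: S' -> .S
For each item with dot before a nonterminal B, add B -> .γ for every B-production
Closure: [S' -> .S, S -> .baA, S -> .b]


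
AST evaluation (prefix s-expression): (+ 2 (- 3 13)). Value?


Evaluate inner: (- 3 13) = -10
Evaluate root: (+ 2 -10) = -8
Result: -8


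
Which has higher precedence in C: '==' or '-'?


'-' is additive (level 9); '==' is equality (level 6)
Higher level binds tighter
'-' has higher precedence than '=='


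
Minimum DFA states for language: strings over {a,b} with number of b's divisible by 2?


Track (count of b) mod 2: states 0..1, accept at 0
Minimal DFA: 2 states


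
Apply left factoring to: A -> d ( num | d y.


Common prefix: 'd'
Factored: A -> d A', A' -> ( num | y


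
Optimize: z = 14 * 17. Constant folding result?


14 * 17 = 238 at compile time
Optimized: z = 238


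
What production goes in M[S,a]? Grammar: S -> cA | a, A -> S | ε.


For [S, a]: 'a' ∈ FIRST(a)
Entry: S -> a


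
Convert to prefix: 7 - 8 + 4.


left-to-right (same/higher precedence on left): tree is (+ (- 7 8) 4)
Prefix: + - 7 8 4


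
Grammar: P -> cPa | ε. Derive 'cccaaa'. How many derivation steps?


Derivation: P => cPa => ccPaa => cccPaaa => cccaaa
Steps: 4


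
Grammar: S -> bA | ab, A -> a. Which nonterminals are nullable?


A nonterminal is nullable iff some alternative derives ε (directly, or every symbol in it is nullable)
Nullable: {}


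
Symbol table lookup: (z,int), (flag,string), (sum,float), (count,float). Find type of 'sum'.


Lookup 'sum' → type float


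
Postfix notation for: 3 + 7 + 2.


Left to right (same or higher precedence on left)
Postfix: 3 7 + 2 +


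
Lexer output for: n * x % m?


Scan left to right, longest-match per lexeme
Tokens: ID(n), OP(*), ID(x), OP(%), ID(m)


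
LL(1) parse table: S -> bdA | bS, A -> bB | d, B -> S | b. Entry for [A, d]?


For [A, d]: 'd' ∈ FIRST(d)
Entry: A -> d


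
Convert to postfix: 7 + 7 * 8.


* has higher precedence, evaluate 7*8 first
Postfix: 7 7 8 * +


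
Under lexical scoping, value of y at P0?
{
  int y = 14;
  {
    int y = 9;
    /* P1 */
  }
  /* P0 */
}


y declared in the same block as P0
y = 14


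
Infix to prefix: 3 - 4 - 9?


left-to-right (same/higher precedence on left): tree is (- (- 3 4) 9)
Prefix: - - 3 4 9


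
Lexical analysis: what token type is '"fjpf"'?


Pattern: double-quoted sequence
Type: STRING_LITERAL


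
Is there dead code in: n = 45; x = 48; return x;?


n is assigned but never read
Dead: 'n = 45'


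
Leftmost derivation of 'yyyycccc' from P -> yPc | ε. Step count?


Derivation: P => yPc => yyPcc => yyyPccc => yyyyPcccc => yyyycccc
Steps: 5


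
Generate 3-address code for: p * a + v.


Break into single-operator statements:
t1 = p * a
t2 = t1 + v


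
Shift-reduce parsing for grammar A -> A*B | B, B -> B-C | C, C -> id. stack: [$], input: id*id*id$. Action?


no handle on stack; shift 'id'
Action: shift


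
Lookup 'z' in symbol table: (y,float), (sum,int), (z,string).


Lookup 'z' → type string


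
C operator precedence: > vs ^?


'>' is relational (level 7); '^' is bitwise XOR (level 4)
Higher level binds tighter
'>' has higher precedence than '^'


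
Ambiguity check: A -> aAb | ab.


balanced a^n…b^n: each string has a unique parse
Unambiguous


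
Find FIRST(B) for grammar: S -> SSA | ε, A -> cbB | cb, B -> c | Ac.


Per alternative of B: FIRST(c) = {c}; FIRST(Ac) = {c}
FIRST(B) = {c}


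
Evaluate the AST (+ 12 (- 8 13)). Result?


Evaluate inner: (- 8 13) = -5
Evaluate root: (+ 12 -5) = 7
Result: 7


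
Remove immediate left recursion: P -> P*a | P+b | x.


Left-recursive alternatives: P*a, P+b; non-recursive: x
Introduce P': P -> xP', P' -> *aP' | +bP' | ε


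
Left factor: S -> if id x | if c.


Common prefix: 'if'
Factored: S -> if S', S' -> id x | c


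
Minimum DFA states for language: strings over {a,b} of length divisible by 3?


Track length mod 3: states 0..2, accept at 0
Minimal DFA: 3 states


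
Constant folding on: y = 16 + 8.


16 + 8 = 24 at compile time
Optimized: y = 24


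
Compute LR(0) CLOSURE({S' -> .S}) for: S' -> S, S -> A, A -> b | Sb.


Start: S' -> .S
For each item with dot before a nonterminal B, add B -> .γ for every B-production
Closure: [S' -> .S, S -> .A, A -> .b, A -> .Sb]


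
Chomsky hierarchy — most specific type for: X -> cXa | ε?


Single nonterminal LHS, but c^n a^n is not regular
Classification: Type 2 (Context-Free)


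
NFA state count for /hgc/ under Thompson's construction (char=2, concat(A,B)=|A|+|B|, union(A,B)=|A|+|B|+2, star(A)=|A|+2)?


Syntax tree has 3 char leaf(s), 0 union(s), 0 star(s)
chars contribute 3×2 = 6; each union adds +2; each star adds +2
Total: 6 + 0 + 0 = 6 states


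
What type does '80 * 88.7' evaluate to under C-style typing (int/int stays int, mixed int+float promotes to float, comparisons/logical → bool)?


Operand types: int * float
Rule: mixed int/float promotes to float; int/int stays int
Result type: float


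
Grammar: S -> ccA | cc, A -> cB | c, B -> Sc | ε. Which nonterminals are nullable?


A nonterminal is nullable iff some alternative derives ε (directly, or every symbol in it is nullable)
Nullable: {B}


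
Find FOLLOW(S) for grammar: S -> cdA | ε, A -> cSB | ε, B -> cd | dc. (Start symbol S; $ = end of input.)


$ ∈ FOLLOW(S). For each A -> αBβ: add FIRST(β)\{ε} to FOLLOW(B); if β nullable, add FOLLOW(A).
FOLLOW(S) = {$, c, d}


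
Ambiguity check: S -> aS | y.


right-linear, alternatives start with distinct terminals 'a' vs 'y': unique leftmost derivation
Unambiguous


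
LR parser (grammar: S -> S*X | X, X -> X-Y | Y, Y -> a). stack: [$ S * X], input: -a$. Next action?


'-' can extend X; shift to build X -> X-Y
Action: shift


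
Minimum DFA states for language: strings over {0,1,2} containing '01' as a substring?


KMP-style automaton: 2 progress states + 1 absorbing accept = 3
Minimal DFA: 3 states


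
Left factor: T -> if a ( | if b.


Common prefix: 'if'
Factored: T -> if T', T' -> a ( | b


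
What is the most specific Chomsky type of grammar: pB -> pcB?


LHS has context (more than one symbol) and |LHS| ≤ |RHS|
Classification: Type 1 (Context-Sensitive)


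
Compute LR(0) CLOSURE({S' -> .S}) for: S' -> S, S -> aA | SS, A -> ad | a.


Start: S' -> .S
For each item with dot before a nonterminal B, add B -> .γ for every B-production
Closure: [S' -> .S, S -> .aA, S -> .SS]


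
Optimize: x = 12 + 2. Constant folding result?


12 + 2 = 14 at compile time
Optimized: x = 14


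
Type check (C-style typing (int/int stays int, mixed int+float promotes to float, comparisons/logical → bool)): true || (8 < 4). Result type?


Operand types: bool || bool
Rule: logical operators take bool operands and yield bool
Result type: bool


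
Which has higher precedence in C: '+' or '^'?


'+' is additive (level 9); '^' is bitwise XOR (level 4)
Higher level binds tighter
'+' has higher precedence than '^'


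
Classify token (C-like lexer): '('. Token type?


Pattern: delimiter/punctuation
Type: PUNCTUATION


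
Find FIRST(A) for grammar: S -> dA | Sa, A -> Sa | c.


Per alternative of A: FIRST(Sa) = {d}; FIRST(c) = {c}
FIRST(A) = {c, d}


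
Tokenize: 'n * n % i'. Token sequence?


Scan left to right, longest-match per lexeme
Tokens: ID(n), OP(*), ID(n), OP(%), ID(i)


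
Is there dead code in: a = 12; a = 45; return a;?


first assignment to a is overwritten before any read
Dead: 'a = 12'


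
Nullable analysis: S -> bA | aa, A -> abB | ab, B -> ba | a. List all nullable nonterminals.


A nonterminal is nullable iff some alternative derives ε (directly, or every symbol in it is nullable)
Nullable: {}


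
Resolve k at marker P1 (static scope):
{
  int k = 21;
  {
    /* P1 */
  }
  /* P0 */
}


P1's block does not declare k; resolves to the enclosing declaration at depth 0
k = 21


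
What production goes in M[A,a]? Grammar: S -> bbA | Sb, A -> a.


For [A, a]: 'a' ∈ FIRST(a)
Entry: A -> a


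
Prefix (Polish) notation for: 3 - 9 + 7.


left-to-right (same/higher precedence on left): tree is (+ (- 3 9) 7)
Prefix: + - 3 9 7


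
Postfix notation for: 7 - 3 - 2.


Left to right (same or higher precedence on left)
Postfix: 7 3 - 2 -


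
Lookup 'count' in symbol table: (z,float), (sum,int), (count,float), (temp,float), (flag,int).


Lookup 'count' → type float


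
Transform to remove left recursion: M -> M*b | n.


Left-recursive alternatives: M*b; non-recursive: n
Introduce M': M -> nM', M' -> *bM' | ε


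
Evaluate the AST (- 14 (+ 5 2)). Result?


Evaluate inner: (+ 5 2) = 7
Evaluate root: (- 14 7) = 7
Result: 7


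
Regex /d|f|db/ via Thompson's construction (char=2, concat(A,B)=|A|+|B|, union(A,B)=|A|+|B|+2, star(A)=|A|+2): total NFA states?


Syntax tree has 4 char leaf(s), 2 union(s), 0 star(s)
chars contribute 4×2 = 8; each union adds +2; each star adds +2
Total: 8 + 4 + 0 = 12 states


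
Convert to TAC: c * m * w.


Break into single-operator statements:
t1 = c * m
t2 = t1 * w


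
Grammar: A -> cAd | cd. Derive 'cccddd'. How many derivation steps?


Derivation: A => cAd => ccAdd => cccddd
Steps: 3


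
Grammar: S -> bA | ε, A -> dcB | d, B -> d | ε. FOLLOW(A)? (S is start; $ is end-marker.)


$ ∈ FOLLOW(S). For each A -> αBβ: add FIRST(β)\{ε} to FOLLOW(B); if β nullable, add FOLLOW(A).
FOLLOW(A) = {$}


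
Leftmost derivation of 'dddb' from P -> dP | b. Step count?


Derivation: P => dP => ddP => dddP => dddb
Steps: 4


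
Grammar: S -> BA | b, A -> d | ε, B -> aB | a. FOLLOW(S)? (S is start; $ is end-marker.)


$ ∈ FOLLOW(S). For each A -> αBβ: add FIRST(β)\{ε} to FOLLOW(B); if β nullable, add FOLLOW(A).
FOLLOW(S) = {$}


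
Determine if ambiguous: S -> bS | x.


right-linear, alternatives start with distinct terminals 'b' vs 'x': unique leftmost derivation
Unambiguous


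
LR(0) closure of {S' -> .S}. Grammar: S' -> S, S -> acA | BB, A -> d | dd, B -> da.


Start: S' -> .S
For each item with dot before a nonterminal B, add B -> .γ for every B-production
Closure: [S' -> .S, S -> .acA, S -> .BB, B -> .da]


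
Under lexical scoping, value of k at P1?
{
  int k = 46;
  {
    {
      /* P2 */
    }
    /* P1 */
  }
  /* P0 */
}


P1's block does not declare k; resolves to the enclosing declaration at depth 0
k = 46


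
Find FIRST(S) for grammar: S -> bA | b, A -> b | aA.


Per alternative of S: FIRST(bA) = {b}; FIRST(b) = {b}
FIRST(S) = {b}


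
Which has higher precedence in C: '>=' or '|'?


'>=' is relational (level 7); '|' is bitwise OR (level 3)
Higher level binds tighter
'>=' has higher precedence than '|'


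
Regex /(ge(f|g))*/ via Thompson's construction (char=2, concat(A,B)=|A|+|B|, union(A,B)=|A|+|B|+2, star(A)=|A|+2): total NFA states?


Syntax tree has 4 char leaf(s), 1 union(s), 1 star(s)
chars contribute 4×2 = 8; each union adds +2; each star adds +2
Total: 8 + 2 + 2 = 12 states


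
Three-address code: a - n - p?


Break into single-operator statements:
t1 = a - n
t2 = t1 - p


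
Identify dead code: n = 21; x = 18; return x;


n is assigned but never read
Dead: 'n = 21'


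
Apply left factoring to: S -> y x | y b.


Common prefix: 'y'
Factored: S -> y S', S' -> x | b


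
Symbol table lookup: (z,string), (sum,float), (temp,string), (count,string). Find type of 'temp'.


Lookup 'temp' → type string


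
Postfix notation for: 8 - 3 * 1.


* has higher precedence, evaluate 3*1 first
Postfix: 8 3 1 * -


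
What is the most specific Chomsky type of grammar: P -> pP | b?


Right-linear: every RHS is a terminal or a terminal followed by one nonterminal
Classification: Type 3 (Regular)


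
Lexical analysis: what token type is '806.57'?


Pattern: digits with a decimal point
Type: FLOAT_LITERAL


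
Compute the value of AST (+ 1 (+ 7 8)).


Evaluate inner: (+ 7 8) = 15
Evaluate root: (+ 1 15) = 16
Result: 16


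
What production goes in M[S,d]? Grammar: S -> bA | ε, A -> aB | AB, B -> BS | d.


For [S, d]: ε is nullable and 'd' ∈ FOLLOW(S)
Entry: S -> ε


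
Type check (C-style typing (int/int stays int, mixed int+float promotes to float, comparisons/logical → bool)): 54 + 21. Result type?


Operand types: int + int
Rule: mixed int/float promotes to float; int/int stays int
Result type: int


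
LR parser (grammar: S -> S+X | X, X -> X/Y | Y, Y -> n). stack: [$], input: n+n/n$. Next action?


no handle on stack; shift 'n'
Action: shift


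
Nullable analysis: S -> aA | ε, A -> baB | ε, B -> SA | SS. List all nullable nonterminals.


A nonterminal is nullable iff some alternative derives ε (directly, or every symbol in it is nullable)
Nullable: {A, B, S}


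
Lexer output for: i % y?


Scan left to right, longest-match per lexeme
Tokens: ID(i), OP(%), ID(y)


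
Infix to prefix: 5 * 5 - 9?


left-to-right (same/higher precedence on left): tree is (- (* 5 5) 9)
Prefix: - * 5 5 9


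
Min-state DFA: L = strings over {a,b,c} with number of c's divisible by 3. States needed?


Track (count of c) mod 3: states 0..2, accept at 0
Minimal DFA: 3 states


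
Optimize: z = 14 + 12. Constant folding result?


14 + 12 = 26 at compile time
Optimized: z = 26


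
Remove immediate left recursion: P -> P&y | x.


Left-recursive alternatives: P&y; non-recursive: x
Introduce P': P -> xP', P' -> &yP' | ε


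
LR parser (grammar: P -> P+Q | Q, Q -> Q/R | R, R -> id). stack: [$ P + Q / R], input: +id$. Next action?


handle 'Q/R' on top
Action: reduce (Q -> Q/R)


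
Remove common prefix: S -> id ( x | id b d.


Common prefix: 'id'
Factored: S -> id S', S' -> ( x | b d


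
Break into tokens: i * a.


Scan left to right, longest-match per lexeme
Tokens: ID(i), OP(*), ID(a)


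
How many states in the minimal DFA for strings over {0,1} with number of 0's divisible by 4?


Track (count of 0) mod 4: states 0..3, accept at 0
Minimal DFA: 4 states


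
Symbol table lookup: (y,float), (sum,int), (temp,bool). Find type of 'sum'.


Lookup 'sum' → type int


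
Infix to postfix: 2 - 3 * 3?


* has higher precedence, evaluate 3*3 first
Postfix: 2 3 3 * -


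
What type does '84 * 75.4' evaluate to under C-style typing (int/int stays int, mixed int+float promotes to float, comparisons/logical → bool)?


Operand types: int * float
Rule: mixed int/float promotes to float; int/int stays int
Result type: float


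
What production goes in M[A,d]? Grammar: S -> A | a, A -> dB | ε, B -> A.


For [A, d]: 'd' ∈ FIRST(dB)
Entry: A -> dB


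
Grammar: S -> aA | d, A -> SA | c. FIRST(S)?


Per alternative of S: FIRST(aA) = {a}; FIRST(d) = {d}
FIRST(S) = {a, d}


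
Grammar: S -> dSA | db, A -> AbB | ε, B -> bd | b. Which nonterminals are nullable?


A nonterminal is nullable iff some alternative derives ε (directly, or every symbol in it is nullable)
Nullable: {A}


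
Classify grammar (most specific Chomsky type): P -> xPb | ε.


Single nonterminal LHS, but x^n b^n is not regular
Classification: Type 2 (Context-Free)


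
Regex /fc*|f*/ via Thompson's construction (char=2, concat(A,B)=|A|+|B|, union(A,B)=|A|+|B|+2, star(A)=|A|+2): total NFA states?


Syntax tree has 3 char leaf(s), 1 union(s), 2 star(s)
chars contribute 3×2 = 6; each union adds +2; each star adds +2
Total: 6 + 2 + 4 = 12 states


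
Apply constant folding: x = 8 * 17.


8 * 17 = 136 at compile time
Optimized: x = 136


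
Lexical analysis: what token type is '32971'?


Pattern: digits only
Type: INTEGER_LITERAL


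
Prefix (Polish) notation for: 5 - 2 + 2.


left-to-right (same/higher precedence on left): tree is (+ (- 5 2) 2)
Prefix: + - 5 2 2


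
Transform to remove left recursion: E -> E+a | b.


Left-recursive alternatives: E+a; non-recursive: b
Introduce E': E -> bE', E' -> +aE' | ε


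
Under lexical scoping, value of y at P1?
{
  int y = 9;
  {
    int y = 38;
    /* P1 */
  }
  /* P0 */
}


y declared in the same block as P1
y = 38


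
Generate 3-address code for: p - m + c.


Break into single-operator statements:
t1 = p - m
t2 = t1 + c


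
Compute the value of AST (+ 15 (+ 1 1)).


Evaluate inner: (+ 1 1) = 2
Evaluate root: (+ 15 2) = 17
Result: 17


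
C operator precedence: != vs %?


'%' is multiplicative (level 10); '!=' is equality (level 6)
Higher level binds tighter
'%' has higher precedence than '!='


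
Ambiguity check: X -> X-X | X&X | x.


'x-x&x' has two parse trees (no precedence encoded between - and &)
Ambiguous


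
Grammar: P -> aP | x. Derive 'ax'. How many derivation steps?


Derivation: P => aP => ax
Steps: 2


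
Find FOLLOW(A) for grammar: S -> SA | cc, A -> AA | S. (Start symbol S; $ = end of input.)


$ ∈ FOLLOW(S). For each A -> αBβ: add FIRST(β)\{ε} to FOLLOW(B); if β nullable, add FOLLOW(A).
FOLLOW(A) = {$, c}


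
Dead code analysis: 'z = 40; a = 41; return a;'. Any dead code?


z is assigned but never read
Dead: 'z = 40'


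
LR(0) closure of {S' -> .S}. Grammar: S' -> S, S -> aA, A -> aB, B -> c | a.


Start: S' -> .S
For each item with dot before a nonterminal B, add B -> .γ for every B-production
Closure: [S' -> .S, S -> .aA]


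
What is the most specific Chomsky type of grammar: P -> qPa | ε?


Single nonterminal LHS, but q^n a^n is not regular
Classification: Type 2 (Context-Free)


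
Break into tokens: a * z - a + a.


Scan left to right, longest-match per lexeme
Tokens: ID(a), OP(*), ID(z), OP(-), ID(a), OP(+), ID(a)


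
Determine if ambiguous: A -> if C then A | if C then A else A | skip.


dangling else: 'if C then if C then skip else skip' parses two ways
Ambiguous


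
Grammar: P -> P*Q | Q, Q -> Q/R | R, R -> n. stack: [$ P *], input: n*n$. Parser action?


no handle ('P*' is not any RHS); shift 'n'
Action: shift


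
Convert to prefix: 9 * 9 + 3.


left-to-right (same/higher precedence on left): tree is (+ (* 9 9) 3)
Prefix: + * 9 9 3


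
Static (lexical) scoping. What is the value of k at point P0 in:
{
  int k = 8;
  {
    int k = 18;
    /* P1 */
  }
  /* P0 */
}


k declared in the same block as P0
k = 8


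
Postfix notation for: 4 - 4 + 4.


Left to right (same or higher precedence on left)
Postfix: 4 4 - 4 +


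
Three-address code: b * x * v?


Break into single-operator statements:
t1 = b * x
t2 = t1 * v


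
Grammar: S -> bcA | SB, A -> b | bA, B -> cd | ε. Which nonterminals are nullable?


A nonterminal is nullable iff some alternative derives ε (directly, or every symbol in it is nullable)
Nullable: {B}


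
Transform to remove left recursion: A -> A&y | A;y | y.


Left-recursive alternatives: A&y, A;y; non-recursive: y
Introduce A': A -> yA', A' -> &yA' | ;yA' | ε


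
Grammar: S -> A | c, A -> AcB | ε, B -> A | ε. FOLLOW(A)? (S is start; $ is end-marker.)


$ ∈ FOLLOW(S). For each A -> αBβ: add FIRST(β)\{ε} to FOLLOW(B); if β nullable, add FOLLOW(A).
FOLLOW(A) = {$, c}


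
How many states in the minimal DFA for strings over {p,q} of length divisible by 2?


Track length mod 2: states 0..1, accept at 0
Minimal DFA: 2 states


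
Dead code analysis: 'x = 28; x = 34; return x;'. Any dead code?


first assignment to x is overwritten before any read
Dead: 'x = 28'


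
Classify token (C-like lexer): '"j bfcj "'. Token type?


Pattern: double-quoted sequence
Type: STRING_LITERAL


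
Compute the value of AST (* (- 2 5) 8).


Evaluate inner: (- 2 5) = -3
Evaluate root: (* -3 8) = -24
Result: -24


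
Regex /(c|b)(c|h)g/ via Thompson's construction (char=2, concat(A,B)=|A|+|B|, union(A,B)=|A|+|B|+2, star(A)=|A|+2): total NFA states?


Syntax tree has 5 char leaf(s), 2 union(s), 0 star(s)
chars contribute 5×2 = 10; each union adds +2; each star adds +2
Total: 10 + 4 + 0 = 14 states


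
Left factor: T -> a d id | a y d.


Common prefix: 'a'
Factored: T -> a T', T' -> d id | y d


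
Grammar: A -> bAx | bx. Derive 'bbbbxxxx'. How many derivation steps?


Derivation: A => bAx => bbAxx => bbbAxxx => bbbbxxxx
Steps: 4


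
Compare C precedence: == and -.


'-' is additive (level 9); '==' is equality (level 6)
Higher level binds tighter
'-' has higher precedence than '=='


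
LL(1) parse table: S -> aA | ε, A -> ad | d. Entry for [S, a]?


For [S, a]: 'a' ∈ FIRST(aA)
Entry: S -> aA


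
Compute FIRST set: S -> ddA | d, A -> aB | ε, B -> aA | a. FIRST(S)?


Per alternative of S: FIRST(ddA) = {d}; FIRST(d) = {d}
FIRST(S) = {d}


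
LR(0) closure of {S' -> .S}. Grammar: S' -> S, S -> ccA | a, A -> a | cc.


Start: S' -> .S
For each item with dot before a nonterminal B, add B -> .γ for every B-production
Closure: [S' -> .S, S -> .ccA, S -> .a]


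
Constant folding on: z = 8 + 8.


8 + 8 = 16 at compile time
Optimized: z = 16


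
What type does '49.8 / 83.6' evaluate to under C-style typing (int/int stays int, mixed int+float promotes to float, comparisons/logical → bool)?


Operand types: float / float
Rule: mixed int/float promotes to float; int/int stays int
Result type: float


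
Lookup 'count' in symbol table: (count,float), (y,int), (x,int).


Lookup 'count' → type float


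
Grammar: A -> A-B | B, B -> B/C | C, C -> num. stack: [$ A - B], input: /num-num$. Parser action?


'/' can extend B; shift to build B -> B/C
Action: shift


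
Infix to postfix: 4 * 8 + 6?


Left to right (same or higher precedence on left)
Postfix: 4 8 * 6 +


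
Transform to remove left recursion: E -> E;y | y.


Left-recursive alternatives: E;y; non-recursive: y
Introduce E': E -> yE', E' -> ;yE' | ε


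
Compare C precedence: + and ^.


'+' is additive (level 9); '^' is bitwise XOR (level 4)
Higher level binds tighter
'+' has higher precedence than '^'


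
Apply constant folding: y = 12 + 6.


12 + 6 = 18 at compile time
Optimized: y = 18


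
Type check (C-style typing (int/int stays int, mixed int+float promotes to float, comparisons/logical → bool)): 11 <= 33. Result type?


Operand types: int <= int
Rule: comparison yields bool
Result type: bool


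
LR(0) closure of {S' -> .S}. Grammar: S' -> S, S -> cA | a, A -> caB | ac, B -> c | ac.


Start: S' -> .S
For each item with dot before a nonterminal B, add B -> .γ for every B-production
Closure: [S' -> .S, S -> .cA, S -> .a]


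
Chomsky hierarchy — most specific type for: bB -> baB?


LHS has context (more than one symbol) and |LHS| ≤ |RHS|
Classification: Type 1 (Context-Sensitive)


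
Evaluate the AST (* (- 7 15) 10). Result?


Evaluate inner: (- 7 15) = -8
Evaluate root: (* -8 10) = -80
Result: -80


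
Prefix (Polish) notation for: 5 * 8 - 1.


left-to-right (same/higher precedence on left): tree is (- (* 5 8) 1)
Prefix: - * 5 8 1


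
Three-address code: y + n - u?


Break into single-operator statements:
t1 = y + n
t2 = t1 - u


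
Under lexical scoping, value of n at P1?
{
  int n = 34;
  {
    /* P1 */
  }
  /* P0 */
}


P1's block does not declare n; resolves to the enclosing declaration at depth 0
n = 34


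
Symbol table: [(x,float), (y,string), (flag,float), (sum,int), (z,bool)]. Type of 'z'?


Lookup 'z' → type bool


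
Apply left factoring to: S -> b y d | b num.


Common prefix: 'b'
Factored: S -> b S', S' -> y d | num


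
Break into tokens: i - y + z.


Scan left to right, longest-match per lexeme
Tokens: ID(i), OP(-), ID(y), OP(+), ID(z)


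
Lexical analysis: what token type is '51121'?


Pattern: digits only
Type: INTEGER_LITERAL


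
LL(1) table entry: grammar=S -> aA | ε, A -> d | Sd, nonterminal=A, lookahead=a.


For [A, a]: 'a' ∈ FIRST(Sd)
Entry: A -> Sd


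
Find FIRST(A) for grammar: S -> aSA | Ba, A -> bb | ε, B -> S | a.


Per alternative of A: FIRST(bb) = {b}; FIRST(ε) = {ε}
FIRST(A) = {b, ε}


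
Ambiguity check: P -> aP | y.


right-linear, alternatives start with distinct terminals 'a' vs 'y': unique leftmost derivation
Unambiguous


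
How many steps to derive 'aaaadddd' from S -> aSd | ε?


Derivation: S => aSd => aaSdd => aaaSddd => aaaaSdddd => aaaadddd
Steps: 5


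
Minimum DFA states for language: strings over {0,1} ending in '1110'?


Track the longest suffix of input matching a prefix of '1110': 5 classes (prefixes of length 0..4)
Minimal DFA: 5 states


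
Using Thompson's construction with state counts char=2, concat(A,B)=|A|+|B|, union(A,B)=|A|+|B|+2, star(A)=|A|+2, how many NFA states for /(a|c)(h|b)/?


Syntax tree has 4 char leaf(s), 2 union(s), 0 star(s)
chars contribute 4×2 = 8; each union adds +2; each star adds +2
Total: 8 + 4 + 0 = 12 states


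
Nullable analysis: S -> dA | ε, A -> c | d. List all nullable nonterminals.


A nonterminal is nullable iff some alternative derives ε (directly, or every symbol in it is nullable)
Nullable: {S}


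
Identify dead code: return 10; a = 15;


statement follows a return and is unreachable
Dead: 'a = 15'


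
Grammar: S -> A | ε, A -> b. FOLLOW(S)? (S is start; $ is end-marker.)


$ ∈ FOLLOW(S). For each A -> αBβ: add FIRST(β)\{ε} to FOLLOW(B); if β nullable, add FOLLOW(A).
FOLLOW(S) = {$}


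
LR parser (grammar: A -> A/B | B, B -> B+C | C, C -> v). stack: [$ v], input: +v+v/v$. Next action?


'v' on top is the handle for C -> v
Action: reduce (C -> v)


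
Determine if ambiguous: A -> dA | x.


right-linear, alternatives start with distinct terminals 'd' vs 'x': unique leftmost derivation
Unambiguous


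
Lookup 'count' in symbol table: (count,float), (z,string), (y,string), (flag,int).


Lookup 'count' → type float


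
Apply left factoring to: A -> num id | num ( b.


Common prefix: 'num'
Factored: A -> num A', A' -> id | ( b


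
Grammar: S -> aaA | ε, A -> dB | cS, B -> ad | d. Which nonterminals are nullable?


A nonterminal is nullable iff some alternative derives ε (directly, or every symbol in it is nullable)
Nullable: {S}


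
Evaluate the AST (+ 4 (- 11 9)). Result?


Evaluate inner: (- 11 9) = 2
Evaluate root: (+ 4 2) = 6
Result: 6


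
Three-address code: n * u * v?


Break into single-operator statements:
t1 = n * u
t2 = t1 * v


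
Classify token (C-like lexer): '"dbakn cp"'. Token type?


Pattern: double-quoted sequence
Type: STRING_LITERAL


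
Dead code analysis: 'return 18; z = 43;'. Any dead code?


statement follows a return and is unreachable
Dead: 'z = 43'


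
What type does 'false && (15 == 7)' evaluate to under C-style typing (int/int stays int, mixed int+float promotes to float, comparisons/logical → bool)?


Operand types: bool && bool
Rule: logical operators take bool operands and yield bool
Result type: bool


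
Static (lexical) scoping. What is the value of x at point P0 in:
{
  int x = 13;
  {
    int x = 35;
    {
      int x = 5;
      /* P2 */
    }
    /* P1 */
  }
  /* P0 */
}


x declared in the same block as P0
x = 13


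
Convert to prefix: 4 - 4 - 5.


left-to-right (same/higher precedence on left): tree is (- (- 4 4) 5)
Prefix: - - 4 4 5


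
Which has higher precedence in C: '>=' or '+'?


'+' is additive (level 9); '>=' is relational (level 7)
Higher level binds tighter
'+' has higher precedence than '>='


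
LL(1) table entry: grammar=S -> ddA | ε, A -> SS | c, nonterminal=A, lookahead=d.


For [A, d]: 'd' ∈ FIRST(SS)
Entry: A -> SS


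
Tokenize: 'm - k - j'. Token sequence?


Scan left to right, longest-match per lexeme
Tokens: ID(m), OP(-), ID(k), OP(-), ID(j)


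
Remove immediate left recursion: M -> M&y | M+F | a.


Left-recursive alternatives: M&y, M+F; non-recursive: a
Introduce M': M -> aM', M' -> &yM' | +FM' | ε


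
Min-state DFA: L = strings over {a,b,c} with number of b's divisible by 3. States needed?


Track (count of b) mod 3: states 0..2, accept at 0
Minimal DFA: 3 states


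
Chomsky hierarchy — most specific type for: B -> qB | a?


Right-linear: every RHS is a terminal or a terminal followed by one nonterminal
Classification: Type 3 (Regular)


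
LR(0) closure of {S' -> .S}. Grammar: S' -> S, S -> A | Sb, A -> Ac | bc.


Start: S' -> .S
For each item with dot before a nonterminal B, add B -> .γ for every B-production
Closure: [S' -> .S, S -> .A, S -> .Sb, A -> .Ac, A -> .bc]


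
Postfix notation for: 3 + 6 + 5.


Left to right (same or higher precedence on left)
Postfix: 3 6 + 5 +


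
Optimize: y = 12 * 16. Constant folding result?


12 * 16 = 192 at compile time
Optimized: y = 192


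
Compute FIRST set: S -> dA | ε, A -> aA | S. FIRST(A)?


Per alternative of A: FIRST(aA) = {a}; FIRST(S) = {d, ε}
FIRST(A) = {a, d, ε}


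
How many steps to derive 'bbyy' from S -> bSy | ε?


Derivation: S => bSy => bbSyy => bbyy
Steps: 3


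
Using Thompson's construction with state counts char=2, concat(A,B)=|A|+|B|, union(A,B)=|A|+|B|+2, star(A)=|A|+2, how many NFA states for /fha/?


Syntax tree has 3 char leaf(s), 0 union(s), 0 star(s)
chars contribute 3×2 = 6; each union adds +2; each star adds +2
Total: 6 + 0 + 0 = 6 states


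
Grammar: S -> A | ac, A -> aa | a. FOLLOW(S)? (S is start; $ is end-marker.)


$ ∈ FOLLOW(S). For each A -> αBβ: add FIRST(β)\{ε} to FOLLOW(B); if β nullable, add FOLLOW(A).
FOLLOW(S) = {$}


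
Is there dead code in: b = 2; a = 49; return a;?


b is assigned but never read
Dead: 'b = 2'


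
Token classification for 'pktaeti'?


Pattern: letter/underscore followed by alphanumerics, not a keyword
Type: IDENTIFIER


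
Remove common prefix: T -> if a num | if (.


Common prefix: 'if'
Factored: T -> if T', T' -> a num | (


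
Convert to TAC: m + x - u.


Break into single-operator statements:
t1 = m + x
t2 = t1 - u


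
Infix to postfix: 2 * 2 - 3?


Left to right (same or higher precedence on left)
Postfix: 2 2 * 3 -


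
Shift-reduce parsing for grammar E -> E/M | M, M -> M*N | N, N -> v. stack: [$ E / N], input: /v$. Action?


'N' (not preceded by M*) is the handle for M -> N
Action: reduce (M -> N)


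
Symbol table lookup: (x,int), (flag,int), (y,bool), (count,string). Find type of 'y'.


Lookup 'y' → type bool


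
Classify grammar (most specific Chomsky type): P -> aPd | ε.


Single nonterminal LHS, but a^n d^n is not regular
Classification: Type 2 (Context-Free)


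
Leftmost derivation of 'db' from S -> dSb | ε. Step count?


Derivation: S => dSb => db
Steps: 2


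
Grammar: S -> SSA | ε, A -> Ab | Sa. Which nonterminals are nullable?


A nonterminal is nullable iff some alternative derives ε (directly, or every symbol in it is nullable)
Nullable: {S}


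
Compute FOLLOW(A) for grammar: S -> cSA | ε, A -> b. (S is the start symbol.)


$ ∈ FOLLOW(S). For each A -> αBβ: add FIRST(β)\{ε} to FOLLOW(B); if β nullable, add FOLLOW(A).
FOLLOW(A) = {$, b}


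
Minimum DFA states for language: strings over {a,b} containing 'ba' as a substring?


KMP-style automaton: 2 progress states + 1 absorbing accept = 3
Minimal DFA: 3 states


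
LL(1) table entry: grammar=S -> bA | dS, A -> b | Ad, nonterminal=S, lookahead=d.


For [S, d]: 'd' ∈ FIRST(dS)
Entry: S -> dS


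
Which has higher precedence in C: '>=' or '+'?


'+' is additive (level 9); '>=' is relational (level 7)
Higher level binds tighter
'+' has higher precedence than '>='


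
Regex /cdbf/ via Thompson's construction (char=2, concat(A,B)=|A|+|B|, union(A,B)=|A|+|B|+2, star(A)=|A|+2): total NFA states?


Syntax tree has 4 char leaf(s), 0 union(s), 0 star(s)
chars contribute 4×2 = 8; each union adds +2; each star adds +2
Total: 8 + 0 + 0 = 8 states


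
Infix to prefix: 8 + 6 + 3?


left-to-right (same/higher precedence on left): tree is (+ (+ 8 6) 3)
Prefix: + + 8 6 3


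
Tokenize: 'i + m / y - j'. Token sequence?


Scan left to right, longest-match per lexeme
Tokens: ID(i), OP(+), ID(m), OP(/), ID(y), OP(-), ID(j)


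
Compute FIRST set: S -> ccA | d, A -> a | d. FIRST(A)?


Per alternative of A: FIRST(a) = {a}; FIRST(d) = {d}
FIRST(A) = {a, d}


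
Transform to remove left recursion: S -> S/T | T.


Left-recursive alternatives: S/T; non-recursive: T
Introduce S': S -> TS', S' -> /TS' | ε


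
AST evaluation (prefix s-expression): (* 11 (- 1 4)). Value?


Evaluate inner: (- 1 4) = -3
Evaluate root: (* 11 -3) = -33
Result: -33


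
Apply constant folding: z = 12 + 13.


12 + 13 = 25 at compile time
Optimized: z = 25


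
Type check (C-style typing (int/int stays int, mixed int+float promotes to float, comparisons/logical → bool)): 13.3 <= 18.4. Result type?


Operand types: float <= float
Rule: comparison yields bool
Result type: bool


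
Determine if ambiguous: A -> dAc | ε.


balanced d^n…c^n: each string has a unique parse
Unambiguous


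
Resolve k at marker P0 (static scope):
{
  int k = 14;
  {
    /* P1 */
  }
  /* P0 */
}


k declared in the same block as P0
k = 14


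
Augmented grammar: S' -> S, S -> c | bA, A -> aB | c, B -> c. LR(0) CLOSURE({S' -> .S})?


Start: S' -> .S
For each item with dot before a nonterminal B, add B -> .γ for every B-production
Closure: [S' -> .S, S -> .c, S -> .bA]


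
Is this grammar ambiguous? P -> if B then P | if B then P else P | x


dangling else: 'if B then if B then x else x' parses two ways
Ambiguous


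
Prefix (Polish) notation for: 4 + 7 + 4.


left-to-right (same/higher precedence on left): tree is (+ (+ 4 7) 4)
Prefix: + + 4 7 4


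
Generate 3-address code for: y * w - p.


Break into single-operator statements:
t1 = y * w
t2 = t1 - p


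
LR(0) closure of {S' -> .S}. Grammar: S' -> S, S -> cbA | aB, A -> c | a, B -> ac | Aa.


Start: S' -> .S
For each item with dot before a nonterminal B, add B -> .γ for every B-production
Closure: [S' -> .S, S -> .cbA, S -> .aB]


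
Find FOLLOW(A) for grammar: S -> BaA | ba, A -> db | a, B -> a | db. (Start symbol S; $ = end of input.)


$ ∈ FOLLOW(S). For each A -> αBβ: add FIRST(β)\{ε} to FOLLOW(B); if β nullable, add FOLLOW(A).
FOLLOW(A) = {$}


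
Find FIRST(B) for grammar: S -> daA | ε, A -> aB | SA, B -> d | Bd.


Per alternative of B: FIRST(d) = {d}; FIRST(Bd) = {d}
FIRST(B) = {d}


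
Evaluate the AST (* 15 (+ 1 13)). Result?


Evaluate inner: (+ 1 13) = 14
Evaluate root: (* 15 14) = 210
Result: 210


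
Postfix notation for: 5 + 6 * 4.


* has higher precedence, evaluate 6*4 first
Postfix: 5 6 4 * +


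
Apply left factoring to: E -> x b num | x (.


Common prefix: 'x'
Factored: E -> x E', E' -> b num | (


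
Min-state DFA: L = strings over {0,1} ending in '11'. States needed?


Track the longest suffix of input matching a prefix of '11': 3 classes (prefixes of length 0..2)
Minimal DFA: 3 states


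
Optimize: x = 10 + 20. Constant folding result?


10 + 20 = 30 at compile time
Optimized: x = 30


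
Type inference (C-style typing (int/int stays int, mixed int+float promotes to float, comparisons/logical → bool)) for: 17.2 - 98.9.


Operand types: float - float
Rule: mixed int/float promotes to float; int/int stays int
Result type: float


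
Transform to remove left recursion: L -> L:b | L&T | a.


Left-recursive alternatives: L:b, L&T; non-recursive: a
Introduce L': L -> aL', L' -> :bL' | &TL' | ε


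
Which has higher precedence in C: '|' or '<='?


'<=' is relational (level 7); '|' is bitwise OR (level 3)
Higher level binds tighter
'<=' has higher precedence than '|'


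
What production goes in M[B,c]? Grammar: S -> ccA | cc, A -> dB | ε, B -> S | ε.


For [B, c]: 'c' ∈ FIRST(S)
Entry: B -> S


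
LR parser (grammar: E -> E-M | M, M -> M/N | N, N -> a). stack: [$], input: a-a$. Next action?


no handle on stack; shift 'a'
Action: shift


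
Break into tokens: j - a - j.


Scan left to right, longest-match per lexeme
Tokens: ID(j), OP(-), ID(a), OP(-), ID(j)


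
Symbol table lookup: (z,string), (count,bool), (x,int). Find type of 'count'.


Lookup 'count' → type bool


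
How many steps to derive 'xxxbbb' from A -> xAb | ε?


Derivation: A => xAb => xxAbb => xxxAbbb => xxxbbb
Steps: 4


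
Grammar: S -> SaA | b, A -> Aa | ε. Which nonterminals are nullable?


A nonterminal is nullable iff some alternative derives ε (directly, or every symbol in it is nullable)
Nullable: {A}
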